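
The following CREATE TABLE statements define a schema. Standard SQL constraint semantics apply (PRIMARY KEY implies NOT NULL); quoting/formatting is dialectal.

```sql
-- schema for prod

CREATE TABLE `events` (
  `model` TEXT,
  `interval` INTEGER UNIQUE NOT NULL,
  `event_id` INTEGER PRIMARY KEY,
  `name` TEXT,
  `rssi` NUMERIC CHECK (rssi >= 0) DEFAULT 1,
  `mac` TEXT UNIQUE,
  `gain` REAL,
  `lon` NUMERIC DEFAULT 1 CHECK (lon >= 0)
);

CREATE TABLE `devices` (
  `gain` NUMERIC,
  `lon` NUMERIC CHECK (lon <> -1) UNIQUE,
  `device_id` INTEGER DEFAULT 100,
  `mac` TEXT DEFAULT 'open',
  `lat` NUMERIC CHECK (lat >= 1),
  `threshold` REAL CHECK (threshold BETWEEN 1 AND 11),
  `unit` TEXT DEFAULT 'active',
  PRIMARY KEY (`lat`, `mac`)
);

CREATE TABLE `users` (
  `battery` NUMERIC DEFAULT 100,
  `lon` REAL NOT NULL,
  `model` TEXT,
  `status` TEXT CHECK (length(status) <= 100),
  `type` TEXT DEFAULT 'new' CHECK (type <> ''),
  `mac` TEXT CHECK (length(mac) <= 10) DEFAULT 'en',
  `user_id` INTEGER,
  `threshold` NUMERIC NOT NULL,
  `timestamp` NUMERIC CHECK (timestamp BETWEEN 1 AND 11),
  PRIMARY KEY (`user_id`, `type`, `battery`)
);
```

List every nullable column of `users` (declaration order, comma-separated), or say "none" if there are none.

model, status, mac, timestamp

- battery: part of the PRIMARY KEY, which implies NOT NULL → not nullable.
- lon: declared NOT NULL → not nullable.
- model: no NOT NULL constraint applies → nullable.
- status: CHECK does not forbid NULL (a CHECK constraint passes when its expression is NULL) → nullable.
- type: part of the PRIMARY KEY, which implies NOT NULL → not nullable.
- mac: CHECK does not forbid NULL (a CHECK constraint passes when its expression is NULL) → nullable.
- user_id: part of the PRIMARY KEY, which implies NOT NULL → not nullable.
- threshold: declared NOT NULL → not nullable.
- timestamp: CHECK does not forbid NULL (a CHECK constraint passes when its expression is NULL) → nullable.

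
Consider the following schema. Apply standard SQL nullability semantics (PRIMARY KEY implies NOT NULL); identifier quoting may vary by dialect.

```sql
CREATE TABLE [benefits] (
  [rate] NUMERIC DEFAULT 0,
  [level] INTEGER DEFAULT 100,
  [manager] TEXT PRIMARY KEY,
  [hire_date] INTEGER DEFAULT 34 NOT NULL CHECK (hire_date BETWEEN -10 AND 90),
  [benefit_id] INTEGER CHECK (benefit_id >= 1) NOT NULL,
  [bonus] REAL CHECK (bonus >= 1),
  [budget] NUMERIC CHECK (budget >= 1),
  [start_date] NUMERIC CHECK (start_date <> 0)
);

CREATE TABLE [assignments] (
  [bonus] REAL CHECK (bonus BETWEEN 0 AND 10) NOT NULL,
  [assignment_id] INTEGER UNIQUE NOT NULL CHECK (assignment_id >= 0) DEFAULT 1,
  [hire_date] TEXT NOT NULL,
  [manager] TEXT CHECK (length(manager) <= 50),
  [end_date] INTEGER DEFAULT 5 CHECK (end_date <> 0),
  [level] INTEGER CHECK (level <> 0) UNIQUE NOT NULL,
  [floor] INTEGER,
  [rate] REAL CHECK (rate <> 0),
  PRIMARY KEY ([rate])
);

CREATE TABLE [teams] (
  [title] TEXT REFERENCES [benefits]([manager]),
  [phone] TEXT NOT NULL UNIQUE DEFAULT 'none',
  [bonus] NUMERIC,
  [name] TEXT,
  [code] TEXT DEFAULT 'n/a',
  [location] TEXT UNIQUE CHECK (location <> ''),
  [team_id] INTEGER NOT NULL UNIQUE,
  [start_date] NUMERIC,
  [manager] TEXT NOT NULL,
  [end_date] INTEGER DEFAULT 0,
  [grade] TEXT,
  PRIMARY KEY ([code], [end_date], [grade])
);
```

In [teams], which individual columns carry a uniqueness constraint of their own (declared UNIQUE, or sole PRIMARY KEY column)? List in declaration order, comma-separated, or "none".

- title: no UNIQUE or single-column PK constraint.
- phone: declared UNIQUE → unique.
- bonus: no UNIQUE or single-column PK constraint.
- name: no UNIQUE or single-column PK constraint.
- code: part of a composite PRIMARY KEY — only the tuple is unique, not this column on its own.
- location: declared UNIQUE → unique.
- team_id: declared UNIQUE → unique.
- start_date: no UNIQUE or single-column PK constraint.
- manager: no UNIQUE or single-column PK constraint.
- end_date: part of a composite PRIMARY KEY — only the tuple is unique, not this column on its own.
- grade: part of a composite PRIMARY KEY — only the tuple is unique, not this column on its own.

phone, location, team_id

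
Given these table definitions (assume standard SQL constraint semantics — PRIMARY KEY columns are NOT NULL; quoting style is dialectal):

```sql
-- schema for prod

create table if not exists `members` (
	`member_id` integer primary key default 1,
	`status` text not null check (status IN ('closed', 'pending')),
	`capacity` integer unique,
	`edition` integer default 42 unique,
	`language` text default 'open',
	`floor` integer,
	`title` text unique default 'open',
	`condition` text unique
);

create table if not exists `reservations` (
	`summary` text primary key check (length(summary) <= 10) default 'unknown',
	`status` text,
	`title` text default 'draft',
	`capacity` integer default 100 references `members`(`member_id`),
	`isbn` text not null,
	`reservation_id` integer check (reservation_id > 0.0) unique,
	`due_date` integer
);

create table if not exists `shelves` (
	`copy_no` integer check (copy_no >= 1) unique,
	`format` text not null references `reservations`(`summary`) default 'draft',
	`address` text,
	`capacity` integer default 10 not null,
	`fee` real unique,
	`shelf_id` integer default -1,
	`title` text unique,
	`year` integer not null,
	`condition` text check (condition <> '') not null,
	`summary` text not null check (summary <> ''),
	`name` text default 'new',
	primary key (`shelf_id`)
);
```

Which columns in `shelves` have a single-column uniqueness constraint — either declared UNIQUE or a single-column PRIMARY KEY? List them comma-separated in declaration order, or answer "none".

- copy_no: declared UNIQUE → unique.
- format: no UNIQUE or single-column PK constraint.
- address: no UNIQUE or single-column PK constraint.
- capacity: no UNIQUE or single-column PK constraint.
- fee: declared UNIQUE → unique.
- shelf_id: single-column PRIMARY KEY → unique.
- title: declared UNIQUE → unique.
- year: no UNIQUE or single-column PK constraint.
- condition: no UNIQUE or single-column PK constraint.
- summary: no UNIQUE or single-column PK constraint.
- name: no UNIQUE or single-column PK constraint.

copy_no, fee, shelf_id, title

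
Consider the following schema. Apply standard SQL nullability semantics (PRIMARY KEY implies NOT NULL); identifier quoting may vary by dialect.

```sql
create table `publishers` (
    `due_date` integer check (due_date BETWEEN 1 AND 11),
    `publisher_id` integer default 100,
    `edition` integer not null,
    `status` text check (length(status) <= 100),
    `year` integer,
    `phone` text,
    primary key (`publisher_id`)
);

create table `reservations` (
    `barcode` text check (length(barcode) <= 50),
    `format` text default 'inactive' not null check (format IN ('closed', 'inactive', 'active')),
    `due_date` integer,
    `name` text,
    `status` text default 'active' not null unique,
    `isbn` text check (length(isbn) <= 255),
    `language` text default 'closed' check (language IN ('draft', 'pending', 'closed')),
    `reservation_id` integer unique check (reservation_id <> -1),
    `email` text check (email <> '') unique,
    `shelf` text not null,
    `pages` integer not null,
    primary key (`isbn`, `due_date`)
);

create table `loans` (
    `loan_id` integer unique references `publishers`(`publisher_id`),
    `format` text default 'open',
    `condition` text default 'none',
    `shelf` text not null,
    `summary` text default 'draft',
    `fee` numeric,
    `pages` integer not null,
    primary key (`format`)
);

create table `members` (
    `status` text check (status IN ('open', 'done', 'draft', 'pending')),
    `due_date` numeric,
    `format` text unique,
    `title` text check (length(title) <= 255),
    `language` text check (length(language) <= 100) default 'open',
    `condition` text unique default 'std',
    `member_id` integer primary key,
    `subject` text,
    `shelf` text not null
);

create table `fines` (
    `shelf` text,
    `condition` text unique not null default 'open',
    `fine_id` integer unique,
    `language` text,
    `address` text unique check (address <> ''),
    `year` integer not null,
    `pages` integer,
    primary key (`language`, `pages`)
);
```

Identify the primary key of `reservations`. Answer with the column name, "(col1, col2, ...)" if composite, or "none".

A table-level PRIMARY KEY clause names 2 columns: isbn, due_date.
This is a composite key — the combination is unique, not each column individually.

(isbn, due_date)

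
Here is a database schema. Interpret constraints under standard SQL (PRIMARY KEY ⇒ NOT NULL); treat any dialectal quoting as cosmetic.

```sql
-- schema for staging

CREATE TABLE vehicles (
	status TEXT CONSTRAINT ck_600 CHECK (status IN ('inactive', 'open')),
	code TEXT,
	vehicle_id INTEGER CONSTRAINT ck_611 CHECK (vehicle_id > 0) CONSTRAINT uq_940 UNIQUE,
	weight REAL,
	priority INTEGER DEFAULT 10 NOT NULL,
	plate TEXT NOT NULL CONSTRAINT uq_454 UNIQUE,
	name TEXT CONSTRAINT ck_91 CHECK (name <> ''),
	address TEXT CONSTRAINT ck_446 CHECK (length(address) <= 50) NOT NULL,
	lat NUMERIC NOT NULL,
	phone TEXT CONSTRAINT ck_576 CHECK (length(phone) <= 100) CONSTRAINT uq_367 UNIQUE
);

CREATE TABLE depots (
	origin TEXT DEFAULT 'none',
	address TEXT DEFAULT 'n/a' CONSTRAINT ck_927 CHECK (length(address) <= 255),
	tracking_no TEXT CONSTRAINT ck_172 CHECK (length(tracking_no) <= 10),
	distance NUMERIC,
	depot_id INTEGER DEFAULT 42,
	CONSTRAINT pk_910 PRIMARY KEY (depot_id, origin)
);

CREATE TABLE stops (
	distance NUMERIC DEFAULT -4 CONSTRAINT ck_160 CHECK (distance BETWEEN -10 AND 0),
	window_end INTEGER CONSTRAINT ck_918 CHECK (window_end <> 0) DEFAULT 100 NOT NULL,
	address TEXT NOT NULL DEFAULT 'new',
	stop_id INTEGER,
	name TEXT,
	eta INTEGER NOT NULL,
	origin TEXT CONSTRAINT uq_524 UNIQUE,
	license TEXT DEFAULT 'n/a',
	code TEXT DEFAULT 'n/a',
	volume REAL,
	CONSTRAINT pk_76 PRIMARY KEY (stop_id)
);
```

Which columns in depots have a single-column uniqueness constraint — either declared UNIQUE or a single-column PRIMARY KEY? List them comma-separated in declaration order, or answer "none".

none

- origin: part of a composite PRIMARY KEY — only the tuple is unique, not this column on its own.
- address: no UNIQUE or single-column PK constraint.
- tracking_no: no UNIQUE or single-column PK constraint.
- distance: no UNIQUE or single-column PK constraint.
- depot_id: part of a composite PRIMARY KEY — only the tuple is unique, not this column on its own.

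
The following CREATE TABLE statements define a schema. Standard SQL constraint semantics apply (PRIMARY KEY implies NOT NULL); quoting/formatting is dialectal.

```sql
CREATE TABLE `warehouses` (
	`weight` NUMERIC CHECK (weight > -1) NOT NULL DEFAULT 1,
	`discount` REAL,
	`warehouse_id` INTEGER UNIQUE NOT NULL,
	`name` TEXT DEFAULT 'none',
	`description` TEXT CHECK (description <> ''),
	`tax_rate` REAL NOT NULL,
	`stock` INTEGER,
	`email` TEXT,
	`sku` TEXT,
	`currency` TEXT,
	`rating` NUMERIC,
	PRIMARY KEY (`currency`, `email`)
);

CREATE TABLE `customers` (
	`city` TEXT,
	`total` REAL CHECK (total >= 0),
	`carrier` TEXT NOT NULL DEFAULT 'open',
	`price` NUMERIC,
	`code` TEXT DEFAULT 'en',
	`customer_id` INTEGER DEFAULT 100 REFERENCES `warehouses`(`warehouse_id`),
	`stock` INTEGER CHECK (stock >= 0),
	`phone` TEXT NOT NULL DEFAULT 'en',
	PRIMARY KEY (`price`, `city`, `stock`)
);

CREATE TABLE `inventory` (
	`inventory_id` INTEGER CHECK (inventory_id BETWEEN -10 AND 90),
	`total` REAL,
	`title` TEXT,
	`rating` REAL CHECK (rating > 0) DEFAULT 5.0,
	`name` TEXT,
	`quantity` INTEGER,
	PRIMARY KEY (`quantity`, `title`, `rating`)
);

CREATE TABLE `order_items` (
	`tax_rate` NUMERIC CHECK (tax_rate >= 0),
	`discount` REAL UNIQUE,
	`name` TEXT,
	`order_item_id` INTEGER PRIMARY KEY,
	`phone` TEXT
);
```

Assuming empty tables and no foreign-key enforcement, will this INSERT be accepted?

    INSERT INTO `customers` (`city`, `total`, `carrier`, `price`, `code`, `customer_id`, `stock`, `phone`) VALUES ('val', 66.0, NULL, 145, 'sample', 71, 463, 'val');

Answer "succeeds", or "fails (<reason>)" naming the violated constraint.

fails (NOT NULL on carrier)

carrier is explicitly set to NULL, but carrier is declared NOT NULL.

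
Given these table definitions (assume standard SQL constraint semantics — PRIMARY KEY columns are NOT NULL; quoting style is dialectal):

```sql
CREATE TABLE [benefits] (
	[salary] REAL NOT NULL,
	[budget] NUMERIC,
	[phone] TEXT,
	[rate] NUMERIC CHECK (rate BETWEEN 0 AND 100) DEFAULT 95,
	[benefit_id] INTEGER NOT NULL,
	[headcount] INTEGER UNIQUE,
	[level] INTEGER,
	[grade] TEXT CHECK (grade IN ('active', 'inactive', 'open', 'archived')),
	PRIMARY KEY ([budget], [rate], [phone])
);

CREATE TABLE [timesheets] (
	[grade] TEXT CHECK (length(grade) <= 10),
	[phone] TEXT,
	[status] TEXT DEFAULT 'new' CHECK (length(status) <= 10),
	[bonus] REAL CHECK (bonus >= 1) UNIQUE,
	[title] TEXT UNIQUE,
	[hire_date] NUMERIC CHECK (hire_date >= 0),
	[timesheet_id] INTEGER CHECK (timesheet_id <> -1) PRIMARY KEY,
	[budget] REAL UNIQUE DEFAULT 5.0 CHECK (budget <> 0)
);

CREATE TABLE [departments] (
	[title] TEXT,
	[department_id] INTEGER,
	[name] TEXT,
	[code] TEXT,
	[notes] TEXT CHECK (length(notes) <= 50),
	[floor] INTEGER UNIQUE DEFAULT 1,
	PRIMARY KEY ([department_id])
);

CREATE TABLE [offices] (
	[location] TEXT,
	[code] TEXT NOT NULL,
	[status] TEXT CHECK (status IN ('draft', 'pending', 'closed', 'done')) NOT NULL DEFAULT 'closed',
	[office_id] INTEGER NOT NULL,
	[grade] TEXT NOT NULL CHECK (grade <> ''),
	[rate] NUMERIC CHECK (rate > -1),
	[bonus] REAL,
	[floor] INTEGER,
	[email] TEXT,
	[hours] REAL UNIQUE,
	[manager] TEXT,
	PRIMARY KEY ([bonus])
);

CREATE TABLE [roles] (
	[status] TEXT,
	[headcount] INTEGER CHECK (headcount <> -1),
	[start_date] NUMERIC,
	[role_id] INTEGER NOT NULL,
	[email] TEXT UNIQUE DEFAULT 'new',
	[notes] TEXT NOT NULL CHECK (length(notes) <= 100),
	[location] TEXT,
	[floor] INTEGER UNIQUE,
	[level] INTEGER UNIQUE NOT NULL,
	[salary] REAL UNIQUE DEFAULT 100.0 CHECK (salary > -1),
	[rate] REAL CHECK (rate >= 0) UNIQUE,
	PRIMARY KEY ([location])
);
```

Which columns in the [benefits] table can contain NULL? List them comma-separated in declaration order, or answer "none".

- salary: declared NOT NULL → not nullable.
- budget: part of the PRIMARY KEY, which implies NOT NULL → not nullable.
- phone: part of the PRIMARY KEY, which implies NOT NULL → not nullable.
- rate: part of the PRIMARY KEY, which implies NOT NULL → not nullable.
- benefit_id: declared NOT NULL → not nullable.
- headcount: UNIQUE does not imply NOT NULL → nullable.
- level: no NOT NULL constraint applies → nullable.
- grade: CHECK does not forbid NULL (a CHECK constraint passes when its expression is NULL) → nullable.

headcount, level, grade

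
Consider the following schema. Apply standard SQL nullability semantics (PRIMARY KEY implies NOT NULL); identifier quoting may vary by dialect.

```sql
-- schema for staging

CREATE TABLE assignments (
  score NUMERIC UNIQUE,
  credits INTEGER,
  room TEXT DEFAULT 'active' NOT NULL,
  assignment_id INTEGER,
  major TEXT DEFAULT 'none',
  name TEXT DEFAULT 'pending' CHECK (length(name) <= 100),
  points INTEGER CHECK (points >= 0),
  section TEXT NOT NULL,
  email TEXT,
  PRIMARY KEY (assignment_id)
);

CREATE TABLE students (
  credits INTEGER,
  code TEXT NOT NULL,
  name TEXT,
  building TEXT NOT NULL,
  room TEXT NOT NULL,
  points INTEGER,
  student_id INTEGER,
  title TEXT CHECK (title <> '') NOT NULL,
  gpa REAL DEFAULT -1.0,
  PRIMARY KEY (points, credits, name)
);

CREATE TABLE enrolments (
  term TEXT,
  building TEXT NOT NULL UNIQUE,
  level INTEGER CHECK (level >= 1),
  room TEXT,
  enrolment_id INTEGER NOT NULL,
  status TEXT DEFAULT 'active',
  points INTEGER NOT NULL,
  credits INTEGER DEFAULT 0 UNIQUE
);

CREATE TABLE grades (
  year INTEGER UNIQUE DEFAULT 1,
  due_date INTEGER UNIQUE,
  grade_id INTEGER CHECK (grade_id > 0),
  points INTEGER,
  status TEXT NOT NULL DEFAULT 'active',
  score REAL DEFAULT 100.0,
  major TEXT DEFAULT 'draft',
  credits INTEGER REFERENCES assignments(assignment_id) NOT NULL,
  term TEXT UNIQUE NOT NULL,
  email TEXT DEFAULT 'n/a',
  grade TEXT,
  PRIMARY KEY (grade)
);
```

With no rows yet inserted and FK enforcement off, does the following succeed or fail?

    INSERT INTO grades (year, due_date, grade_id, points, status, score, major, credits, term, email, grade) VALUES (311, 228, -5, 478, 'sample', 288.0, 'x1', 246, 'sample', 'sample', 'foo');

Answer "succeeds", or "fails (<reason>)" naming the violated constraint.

fails (CHECK on grade_id)

The value -5 for grade_id violates CHECK (grade_id > 0).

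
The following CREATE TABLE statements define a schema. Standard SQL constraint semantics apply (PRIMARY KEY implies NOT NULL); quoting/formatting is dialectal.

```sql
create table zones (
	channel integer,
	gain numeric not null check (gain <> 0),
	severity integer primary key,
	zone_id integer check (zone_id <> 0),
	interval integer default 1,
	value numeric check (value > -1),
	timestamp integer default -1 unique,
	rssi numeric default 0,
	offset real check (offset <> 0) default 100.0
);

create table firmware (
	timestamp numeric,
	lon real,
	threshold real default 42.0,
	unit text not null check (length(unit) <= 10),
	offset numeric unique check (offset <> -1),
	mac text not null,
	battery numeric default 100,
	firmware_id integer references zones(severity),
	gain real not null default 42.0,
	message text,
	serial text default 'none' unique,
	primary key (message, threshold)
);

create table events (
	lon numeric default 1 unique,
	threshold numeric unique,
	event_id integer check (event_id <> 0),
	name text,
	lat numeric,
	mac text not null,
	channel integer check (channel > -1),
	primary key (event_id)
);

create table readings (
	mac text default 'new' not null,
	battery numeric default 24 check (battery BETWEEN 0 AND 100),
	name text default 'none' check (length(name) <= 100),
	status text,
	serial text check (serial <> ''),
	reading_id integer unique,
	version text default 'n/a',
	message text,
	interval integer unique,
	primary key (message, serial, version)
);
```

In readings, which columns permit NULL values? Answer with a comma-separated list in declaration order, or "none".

battery, name, status, reading_id, interval

- mac: declared NOT NULL → not nullable.
- battery: CHECK does not forbid NULL (a CHECK constraint passes when its expression is NULL) → nullable.
- name: CHECK does not forbid NULL (a CHECK constraint passes when its expression is NULL) → nullable.
- status: no NOT NULL constraint applies → nullable.
- serial: part of the PRIMARY KEY, which implies NOT NULL → not nullable.
- reading_id: UNIQUE does not imply NOT NULL → nullable.
- version: part of the PRIMARY KEY, which implies NOT NULL → not nullable.
- message: part of the PRIMARY KEY, which implies NOT NULL → not nullable.
- interval: UNIQUE does not imply NOT NULL → nullable.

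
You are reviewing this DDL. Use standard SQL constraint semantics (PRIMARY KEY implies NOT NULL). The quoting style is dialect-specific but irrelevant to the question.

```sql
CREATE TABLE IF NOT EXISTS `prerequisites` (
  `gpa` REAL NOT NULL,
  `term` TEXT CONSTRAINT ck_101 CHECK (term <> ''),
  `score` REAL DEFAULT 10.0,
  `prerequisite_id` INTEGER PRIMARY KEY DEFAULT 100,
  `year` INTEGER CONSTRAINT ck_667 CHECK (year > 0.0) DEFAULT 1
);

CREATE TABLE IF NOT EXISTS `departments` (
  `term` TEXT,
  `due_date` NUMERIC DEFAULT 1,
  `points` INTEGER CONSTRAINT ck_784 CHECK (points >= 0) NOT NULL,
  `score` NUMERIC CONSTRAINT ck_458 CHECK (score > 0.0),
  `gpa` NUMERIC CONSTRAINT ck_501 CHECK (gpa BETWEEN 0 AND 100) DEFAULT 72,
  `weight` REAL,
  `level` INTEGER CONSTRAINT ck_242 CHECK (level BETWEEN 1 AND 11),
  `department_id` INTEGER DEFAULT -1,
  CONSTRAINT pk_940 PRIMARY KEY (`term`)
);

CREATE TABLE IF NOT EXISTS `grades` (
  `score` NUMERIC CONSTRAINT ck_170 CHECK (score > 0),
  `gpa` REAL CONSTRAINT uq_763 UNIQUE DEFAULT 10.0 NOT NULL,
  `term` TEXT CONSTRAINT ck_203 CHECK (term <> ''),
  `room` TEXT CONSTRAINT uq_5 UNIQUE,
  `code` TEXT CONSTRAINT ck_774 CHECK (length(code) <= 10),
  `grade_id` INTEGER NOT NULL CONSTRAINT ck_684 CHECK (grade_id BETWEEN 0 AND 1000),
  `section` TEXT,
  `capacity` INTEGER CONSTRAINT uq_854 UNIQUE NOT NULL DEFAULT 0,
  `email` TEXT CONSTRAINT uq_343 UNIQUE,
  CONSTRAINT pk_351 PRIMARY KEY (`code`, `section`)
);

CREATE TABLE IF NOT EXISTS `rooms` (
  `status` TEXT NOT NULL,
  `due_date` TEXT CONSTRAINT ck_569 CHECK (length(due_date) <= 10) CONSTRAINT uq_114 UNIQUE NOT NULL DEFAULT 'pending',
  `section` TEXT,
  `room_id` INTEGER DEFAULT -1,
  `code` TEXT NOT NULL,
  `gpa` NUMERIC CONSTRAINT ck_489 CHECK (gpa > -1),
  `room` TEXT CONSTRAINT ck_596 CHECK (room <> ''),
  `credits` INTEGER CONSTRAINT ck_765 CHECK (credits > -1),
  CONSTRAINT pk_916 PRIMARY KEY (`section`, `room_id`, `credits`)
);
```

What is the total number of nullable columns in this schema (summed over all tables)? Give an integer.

prerequisites: 3 nullable (term, score, year — PK (prerequisite_id) and explicit NOT NULL columns excluded).
departments: 6 nullable (due_date, score, gpa, weight, level, department_id — PK (term) and explicit NOT NULL columns excluded).
grades: 4 nullable (score, term, room, email — PK (code, section) and explicit NOT NULL columns excluded).
rooms: 2 nullable (gpa, room — PK (section, room_id, credits) and explicit NOT NULL columns excluded).
Total: 3 + 6 + 4 + 2 = 15.

15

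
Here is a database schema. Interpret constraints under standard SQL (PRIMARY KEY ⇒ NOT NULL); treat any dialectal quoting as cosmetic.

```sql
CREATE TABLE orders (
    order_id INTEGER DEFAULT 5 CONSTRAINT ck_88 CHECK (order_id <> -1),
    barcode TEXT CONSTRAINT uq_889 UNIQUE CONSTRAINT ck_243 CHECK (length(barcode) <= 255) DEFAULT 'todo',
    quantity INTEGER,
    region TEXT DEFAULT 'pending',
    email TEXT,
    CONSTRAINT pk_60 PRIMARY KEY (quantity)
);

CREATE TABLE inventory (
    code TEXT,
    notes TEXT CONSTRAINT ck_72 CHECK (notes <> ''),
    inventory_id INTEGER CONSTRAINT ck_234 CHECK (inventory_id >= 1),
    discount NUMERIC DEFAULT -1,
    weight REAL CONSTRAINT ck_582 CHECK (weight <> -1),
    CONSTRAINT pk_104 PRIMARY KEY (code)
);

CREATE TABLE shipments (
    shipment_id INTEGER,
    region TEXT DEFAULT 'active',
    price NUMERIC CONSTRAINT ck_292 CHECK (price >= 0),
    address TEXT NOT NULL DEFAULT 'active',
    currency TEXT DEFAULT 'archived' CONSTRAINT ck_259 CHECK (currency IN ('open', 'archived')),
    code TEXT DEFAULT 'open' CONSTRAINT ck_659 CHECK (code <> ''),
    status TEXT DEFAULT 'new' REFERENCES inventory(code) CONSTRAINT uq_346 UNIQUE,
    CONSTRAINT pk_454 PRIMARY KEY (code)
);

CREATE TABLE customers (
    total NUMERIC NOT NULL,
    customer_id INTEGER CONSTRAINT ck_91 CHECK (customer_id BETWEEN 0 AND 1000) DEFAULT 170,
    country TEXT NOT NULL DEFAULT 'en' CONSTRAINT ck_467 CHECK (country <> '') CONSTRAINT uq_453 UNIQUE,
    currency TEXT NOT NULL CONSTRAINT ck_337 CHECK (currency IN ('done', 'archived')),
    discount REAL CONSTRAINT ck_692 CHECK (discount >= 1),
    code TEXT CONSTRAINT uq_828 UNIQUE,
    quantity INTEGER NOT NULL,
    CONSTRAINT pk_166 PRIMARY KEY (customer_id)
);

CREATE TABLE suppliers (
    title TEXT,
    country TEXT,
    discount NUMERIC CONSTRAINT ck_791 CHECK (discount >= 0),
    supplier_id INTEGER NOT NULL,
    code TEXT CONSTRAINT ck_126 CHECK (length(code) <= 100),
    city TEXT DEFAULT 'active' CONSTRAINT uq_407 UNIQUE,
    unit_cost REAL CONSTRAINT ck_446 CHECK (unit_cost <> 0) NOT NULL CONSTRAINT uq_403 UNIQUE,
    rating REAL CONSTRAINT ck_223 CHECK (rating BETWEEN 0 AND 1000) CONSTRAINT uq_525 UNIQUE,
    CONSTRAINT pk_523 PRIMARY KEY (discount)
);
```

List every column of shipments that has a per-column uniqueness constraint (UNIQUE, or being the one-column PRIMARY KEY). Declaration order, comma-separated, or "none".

- shipment_id: no UNIQUE or single-column PK constraint.
- region: no UNIQUE or single-column PK constraint.
- price: no UNIQUE or single-column PK constraint.
- address: no UNIQUE or single-column PK constraint.
- currency: no UNIQUE or single-column PK constraint.
- code: single-column PRIMARY KEY → unique.
- status: declared UNIQUE → unique.

code, status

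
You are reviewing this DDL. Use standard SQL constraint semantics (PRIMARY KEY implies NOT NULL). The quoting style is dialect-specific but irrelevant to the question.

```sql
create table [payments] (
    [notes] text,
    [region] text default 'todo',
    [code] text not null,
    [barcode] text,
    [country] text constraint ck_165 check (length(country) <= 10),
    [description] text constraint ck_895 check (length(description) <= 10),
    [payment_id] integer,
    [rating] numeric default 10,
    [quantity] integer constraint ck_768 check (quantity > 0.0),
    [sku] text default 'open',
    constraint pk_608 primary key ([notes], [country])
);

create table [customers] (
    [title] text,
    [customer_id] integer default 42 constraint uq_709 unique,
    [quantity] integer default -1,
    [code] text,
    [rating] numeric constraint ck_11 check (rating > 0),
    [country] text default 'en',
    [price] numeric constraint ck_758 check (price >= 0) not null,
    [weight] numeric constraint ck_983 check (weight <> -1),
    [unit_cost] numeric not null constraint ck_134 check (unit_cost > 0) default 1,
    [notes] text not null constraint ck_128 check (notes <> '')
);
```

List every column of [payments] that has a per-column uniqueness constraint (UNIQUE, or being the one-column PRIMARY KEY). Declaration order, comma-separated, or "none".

- notes: part of a composite PRIMARY KEY — only the tuple is unique, not this column on its own.
- region: no UNIQUE or single-column PK constraint.
- code: no UNIQUE or single-column PK constraint.
- barcode: no UNIQUE or single-column PK constraint.
- country: part of a composite PRIMARY KEY — only the tuple is unique, not this column on its own.
- description: no UNIQUE or single-column PK constraint.
- payment_id: no UNIQUE or single-column PK constraint.
- rating: no UNIQUE or single-column PK constraint.
- quantity: no UNIQUE or single-column PK constraint.
- sku: no UNIQUE or single-column PK constraint.

none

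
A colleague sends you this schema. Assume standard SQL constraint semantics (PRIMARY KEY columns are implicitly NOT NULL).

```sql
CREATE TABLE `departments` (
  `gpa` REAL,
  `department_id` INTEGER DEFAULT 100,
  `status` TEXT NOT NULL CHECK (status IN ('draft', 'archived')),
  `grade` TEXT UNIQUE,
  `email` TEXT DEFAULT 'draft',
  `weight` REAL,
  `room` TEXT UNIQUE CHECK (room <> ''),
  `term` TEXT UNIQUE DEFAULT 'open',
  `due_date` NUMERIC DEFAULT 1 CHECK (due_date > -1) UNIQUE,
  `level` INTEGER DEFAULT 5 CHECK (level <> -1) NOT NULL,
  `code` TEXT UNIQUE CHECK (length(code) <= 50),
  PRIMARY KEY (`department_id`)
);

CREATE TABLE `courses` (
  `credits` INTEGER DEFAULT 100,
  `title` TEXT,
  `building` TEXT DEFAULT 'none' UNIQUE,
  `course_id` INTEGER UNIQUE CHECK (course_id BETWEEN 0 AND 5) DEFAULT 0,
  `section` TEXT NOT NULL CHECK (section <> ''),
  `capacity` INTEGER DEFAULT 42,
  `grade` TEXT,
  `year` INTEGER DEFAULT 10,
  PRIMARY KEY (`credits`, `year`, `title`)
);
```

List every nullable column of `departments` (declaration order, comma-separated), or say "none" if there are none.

- gpa: no NOT NULL constraint applies → nullable.
- department_id: part of the PRIMARY KEY, which implies NOT NULL → not nullable.
- status: declared NOT NULL → not nullable.
- grade: UNIQUE does not imply NOT NULL → nullable.
- email: DEFAULT only fills an omitted column; an explicit NULL is still allowed → nullable.
- weight: no NOT NULL constraint applies → nullable.
- room: CHECK does not forbid NULL (a CHECK constraint passes when its expression is NULL) → nullable.
- term: UNIQUE does not imply NOT NULL → nullable.
- due_date: CHECK does not forbid NULL (a CHECK constraint passes when its expression is NULL) → nullable.
- level: declared NOT NULL → not nullable.
- code: CHECK does not forbid NULL (a CHECK constraint passes when its expression is NULL) → nullable.

gpa, grade, email, weight, room, term, due_date, code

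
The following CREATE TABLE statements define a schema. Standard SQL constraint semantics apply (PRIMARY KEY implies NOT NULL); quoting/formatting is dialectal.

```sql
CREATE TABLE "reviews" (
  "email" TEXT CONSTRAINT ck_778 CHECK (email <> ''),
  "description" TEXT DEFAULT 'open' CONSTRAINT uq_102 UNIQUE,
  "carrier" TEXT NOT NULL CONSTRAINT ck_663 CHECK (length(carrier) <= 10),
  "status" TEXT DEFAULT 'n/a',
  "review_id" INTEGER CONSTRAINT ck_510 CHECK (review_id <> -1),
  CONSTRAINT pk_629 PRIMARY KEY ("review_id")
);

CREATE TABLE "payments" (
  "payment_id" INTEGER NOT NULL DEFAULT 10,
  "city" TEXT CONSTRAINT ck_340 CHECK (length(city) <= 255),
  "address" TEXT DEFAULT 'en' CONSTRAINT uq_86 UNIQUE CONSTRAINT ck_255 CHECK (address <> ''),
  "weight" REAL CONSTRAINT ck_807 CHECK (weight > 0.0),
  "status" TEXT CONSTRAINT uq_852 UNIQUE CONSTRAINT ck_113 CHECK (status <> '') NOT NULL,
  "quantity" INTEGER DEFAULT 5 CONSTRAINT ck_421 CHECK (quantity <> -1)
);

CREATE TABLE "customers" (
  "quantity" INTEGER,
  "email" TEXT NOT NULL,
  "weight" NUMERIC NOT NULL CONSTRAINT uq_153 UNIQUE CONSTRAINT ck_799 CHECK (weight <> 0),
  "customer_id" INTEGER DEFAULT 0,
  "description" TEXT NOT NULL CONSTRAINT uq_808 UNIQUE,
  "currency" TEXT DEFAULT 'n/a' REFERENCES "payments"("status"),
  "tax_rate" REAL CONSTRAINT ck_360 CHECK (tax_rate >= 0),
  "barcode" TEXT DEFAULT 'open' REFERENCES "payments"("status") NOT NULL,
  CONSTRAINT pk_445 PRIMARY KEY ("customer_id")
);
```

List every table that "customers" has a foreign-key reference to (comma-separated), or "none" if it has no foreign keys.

- currency REFERENCES payments(status).
- barcode REFERENCES payments(status).

payments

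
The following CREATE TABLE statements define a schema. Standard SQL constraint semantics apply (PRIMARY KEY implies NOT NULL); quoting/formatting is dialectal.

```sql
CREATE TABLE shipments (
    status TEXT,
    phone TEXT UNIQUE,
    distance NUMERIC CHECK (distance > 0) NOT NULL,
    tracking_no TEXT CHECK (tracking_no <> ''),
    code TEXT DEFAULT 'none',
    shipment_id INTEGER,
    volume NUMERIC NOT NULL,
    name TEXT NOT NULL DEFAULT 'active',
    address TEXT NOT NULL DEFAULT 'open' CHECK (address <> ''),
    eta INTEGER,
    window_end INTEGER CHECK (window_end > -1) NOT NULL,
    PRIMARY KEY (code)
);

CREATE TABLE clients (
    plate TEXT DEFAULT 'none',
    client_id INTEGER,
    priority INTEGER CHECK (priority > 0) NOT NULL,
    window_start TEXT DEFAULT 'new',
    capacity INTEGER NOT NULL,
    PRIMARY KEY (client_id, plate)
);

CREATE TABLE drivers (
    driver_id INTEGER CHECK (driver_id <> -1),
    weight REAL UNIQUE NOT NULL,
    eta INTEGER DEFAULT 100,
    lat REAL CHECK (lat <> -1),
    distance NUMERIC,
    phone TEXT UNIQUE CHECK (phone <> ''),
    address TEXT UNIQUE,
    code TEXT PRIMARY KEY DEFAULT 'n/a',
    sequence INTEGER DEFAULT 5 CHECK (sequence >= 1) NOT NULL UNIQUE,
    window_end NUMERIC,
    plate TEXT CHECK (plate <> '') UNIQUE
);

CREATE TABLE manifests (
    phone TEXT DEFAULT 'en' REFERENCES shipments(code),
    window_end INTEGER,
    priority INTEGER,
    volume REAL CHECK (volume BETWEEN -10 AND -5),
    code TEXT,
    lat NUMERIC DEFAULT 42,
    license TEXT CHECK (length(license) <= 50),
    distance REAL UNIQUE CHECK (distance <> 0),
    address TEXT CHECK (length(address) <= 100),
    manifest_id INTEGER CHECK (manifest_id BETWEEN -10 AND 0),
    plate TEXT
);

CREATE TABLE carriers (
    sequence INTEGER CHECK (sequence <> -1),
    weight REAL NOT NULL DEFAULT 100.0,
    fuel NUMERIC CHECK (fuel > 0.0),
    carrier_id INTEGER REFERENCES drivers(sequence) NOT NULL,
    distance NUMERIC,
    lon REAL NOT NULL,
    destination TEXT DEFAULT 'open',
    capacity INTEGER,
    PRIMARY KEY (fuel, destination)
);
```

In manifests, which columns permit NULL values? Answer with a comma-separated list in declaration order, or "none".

- phone: a foreign key column may be NULL unless separately constrained → nullable.
- window_end: no NOT NULL constraint applies → nullable.
- priority: no NOT NULL constraint applies → nullable.
- volume: CHECK does not forbid NULL (a CHECK constraint passes when its expression is NULL) → nullable.
- code: no NOT NULL constraint applies → nullable.
- lat: DEFAULT only fills an omitted column; an explicit NULL is still allowed → nullable.
- license: CHECK does not forbid NULL (a CHECK constraint passes when its expression is NULL) → nullable.
- distance: CHECK does not forbid NULL (a CHECK constraint passes when its expression is NULL) → nullable.
- address: CHECK does not forbid NULL (a CHECK constraint passes when its expression is NULL) → nullable.
- manifest_id: CHECK does not forbid NULL (a CHECK constraint passes when its expression is NULL) → nullable.
- plate: no NOT NULL constraint applies → nullable.

phone, window_end, priority, volume, code, lat, license, distance, address, manifest_id, plate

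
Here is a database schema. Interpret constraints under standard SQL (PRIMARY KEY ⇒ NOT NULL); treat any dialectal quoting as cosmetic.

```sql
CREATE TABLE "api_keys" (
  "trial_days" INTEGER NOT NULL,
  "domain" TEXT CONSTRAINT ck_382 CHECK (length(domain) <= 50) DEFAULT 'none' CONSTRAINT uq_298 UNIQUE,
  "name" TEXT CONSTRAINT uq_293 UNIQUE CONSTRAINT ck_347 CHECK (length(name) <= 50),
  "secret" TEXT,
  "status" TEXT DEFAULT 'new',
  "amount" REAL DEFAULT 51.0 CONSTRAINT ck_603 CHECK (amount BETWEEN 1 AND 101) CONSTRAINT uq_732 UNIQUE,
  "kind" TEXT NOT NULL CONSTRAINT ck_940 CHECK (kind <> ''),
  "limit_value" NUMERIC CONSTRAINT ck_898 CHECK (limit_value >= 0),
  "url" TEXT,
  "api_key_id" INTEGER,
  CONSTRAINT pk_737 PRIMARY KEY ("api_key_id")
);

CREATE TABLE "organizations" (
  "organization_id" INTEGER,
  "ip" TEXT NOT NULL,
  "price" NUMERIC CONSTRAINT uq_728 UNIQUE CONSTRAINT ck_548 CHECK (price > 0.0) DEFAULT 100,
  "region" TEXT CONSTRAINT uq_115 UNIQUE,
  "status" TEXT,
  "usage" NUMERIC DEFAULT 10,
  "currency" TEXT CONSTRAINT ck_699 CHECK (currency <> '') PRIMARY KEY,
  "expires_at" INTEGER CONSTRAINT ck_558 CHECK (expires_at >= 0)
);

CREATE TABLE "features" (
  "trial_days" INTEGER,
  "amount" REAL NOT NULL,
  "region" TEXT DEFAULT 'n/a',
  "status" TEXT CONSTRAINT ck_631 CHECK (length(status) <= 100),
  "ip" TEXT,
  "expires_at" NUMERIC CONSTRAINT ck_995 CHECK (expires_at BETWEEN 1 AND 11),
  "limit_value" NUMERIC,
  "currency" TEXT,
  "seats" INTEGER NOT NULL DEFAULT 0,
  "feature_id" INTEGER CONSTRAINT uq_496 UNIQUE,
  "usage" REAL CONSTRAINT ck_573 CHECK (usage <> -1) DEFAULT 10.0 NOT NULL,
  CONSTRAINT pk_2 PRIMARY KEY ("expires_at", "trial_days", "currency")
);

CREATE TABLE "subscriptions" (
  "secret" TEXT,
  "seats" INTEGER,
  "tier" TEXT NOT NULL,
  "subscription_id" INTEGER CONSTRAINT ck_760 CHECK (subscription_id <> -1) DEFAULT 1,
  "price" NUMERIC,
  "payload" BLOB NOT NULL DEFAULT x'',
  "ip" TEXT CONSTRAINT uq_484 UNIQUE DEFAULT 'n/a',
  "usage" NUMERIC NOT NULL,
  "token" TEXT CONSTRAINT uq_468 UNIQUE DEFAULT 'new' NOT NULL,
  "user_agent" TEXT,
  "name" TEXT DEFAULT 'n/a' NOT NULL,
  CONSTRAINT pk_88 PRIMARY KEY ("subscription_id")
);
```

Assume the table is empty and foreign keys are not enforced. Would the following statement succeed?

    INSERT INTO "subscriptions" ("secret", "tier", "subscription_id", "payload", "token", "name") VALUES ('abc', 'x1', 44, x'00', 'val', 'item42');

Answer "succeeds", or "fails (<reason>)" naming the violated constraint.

usage is omitted from the column list and has no DEFAULT, so it would receive NULL.
But usage is declared NOT NULL.

fails (NOT NULL on usage)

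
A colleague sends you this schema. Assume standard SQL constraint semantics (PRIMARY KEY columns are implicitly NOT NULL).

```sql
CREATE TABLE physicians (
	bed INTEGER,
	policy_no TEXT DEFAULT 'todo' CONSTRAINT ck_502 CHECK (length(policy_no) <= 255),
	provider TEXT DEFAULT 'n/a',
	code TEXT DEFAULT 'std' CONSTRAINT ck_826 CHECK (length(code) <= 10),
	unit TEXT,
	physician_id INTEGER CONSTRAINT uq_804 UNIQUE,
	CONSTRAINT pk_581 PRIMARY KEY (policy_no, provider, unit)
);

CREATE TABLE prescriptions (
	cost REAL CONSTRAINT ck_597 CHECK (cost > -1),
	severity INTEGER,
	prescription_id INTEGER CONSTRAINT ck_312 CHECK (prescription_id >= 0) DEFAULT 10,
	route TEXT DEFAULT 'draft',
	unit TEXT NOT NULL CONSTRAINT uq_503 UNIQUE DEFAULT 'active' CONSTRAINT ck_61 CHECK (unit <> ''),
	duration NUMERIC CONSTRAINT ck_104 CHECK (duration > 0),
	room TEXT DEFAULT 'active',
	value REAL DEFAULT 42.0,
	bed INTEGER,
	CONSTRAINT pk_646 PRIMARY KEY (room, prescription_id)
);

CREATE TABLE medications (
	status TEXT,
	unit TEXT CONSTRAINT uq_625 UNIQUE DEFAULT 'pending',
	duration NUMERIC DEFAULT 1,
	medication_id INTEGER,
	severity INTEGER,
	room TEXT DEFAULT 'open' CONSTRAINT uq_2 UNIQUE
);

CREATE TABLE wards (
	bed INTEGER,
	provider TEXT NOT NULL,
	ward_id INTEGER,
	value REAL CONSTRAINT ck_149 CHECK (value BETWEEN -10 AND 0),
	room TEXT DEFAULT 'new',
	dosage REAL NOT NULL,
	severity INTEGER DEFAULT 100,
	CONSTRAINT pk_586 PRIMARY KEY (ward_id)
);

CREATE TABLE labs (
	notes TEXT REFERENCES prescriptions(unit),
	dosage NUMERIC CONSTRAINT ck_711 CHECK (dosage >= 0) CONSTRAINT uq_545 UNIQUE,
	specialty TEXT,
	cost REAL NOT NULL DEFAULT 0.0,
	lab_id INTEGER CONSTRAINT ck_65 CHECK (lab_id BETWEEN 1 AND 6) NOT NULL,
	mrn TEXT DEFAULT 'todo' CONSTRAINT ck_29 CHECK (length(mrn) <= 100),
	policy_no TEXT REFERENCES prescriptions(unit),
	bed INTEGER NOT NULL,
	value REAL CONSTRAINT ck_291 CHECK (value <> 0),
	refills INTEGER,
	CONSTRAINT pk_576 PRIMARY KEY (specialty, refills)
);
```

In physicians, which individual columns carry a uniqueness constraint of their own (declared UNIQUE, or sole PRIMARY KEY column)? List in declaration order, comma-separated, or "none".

- bed: no UNIQUE or single-column PK constraint.
- policy_no: part of a composite PRIMARY KEY — only the tuple is unique, not this column on its own.
- provider: part of a composite PRIMARY KEY — only the tuple is unique, not this column on its own.
- code: no UNIQUE or single-column PK constraint.
- unit: part of a composite PRIMARY KEY — only the tuple is unique, not this column on its own.
- physician_id: declared UNIQUE → unique.

physician_id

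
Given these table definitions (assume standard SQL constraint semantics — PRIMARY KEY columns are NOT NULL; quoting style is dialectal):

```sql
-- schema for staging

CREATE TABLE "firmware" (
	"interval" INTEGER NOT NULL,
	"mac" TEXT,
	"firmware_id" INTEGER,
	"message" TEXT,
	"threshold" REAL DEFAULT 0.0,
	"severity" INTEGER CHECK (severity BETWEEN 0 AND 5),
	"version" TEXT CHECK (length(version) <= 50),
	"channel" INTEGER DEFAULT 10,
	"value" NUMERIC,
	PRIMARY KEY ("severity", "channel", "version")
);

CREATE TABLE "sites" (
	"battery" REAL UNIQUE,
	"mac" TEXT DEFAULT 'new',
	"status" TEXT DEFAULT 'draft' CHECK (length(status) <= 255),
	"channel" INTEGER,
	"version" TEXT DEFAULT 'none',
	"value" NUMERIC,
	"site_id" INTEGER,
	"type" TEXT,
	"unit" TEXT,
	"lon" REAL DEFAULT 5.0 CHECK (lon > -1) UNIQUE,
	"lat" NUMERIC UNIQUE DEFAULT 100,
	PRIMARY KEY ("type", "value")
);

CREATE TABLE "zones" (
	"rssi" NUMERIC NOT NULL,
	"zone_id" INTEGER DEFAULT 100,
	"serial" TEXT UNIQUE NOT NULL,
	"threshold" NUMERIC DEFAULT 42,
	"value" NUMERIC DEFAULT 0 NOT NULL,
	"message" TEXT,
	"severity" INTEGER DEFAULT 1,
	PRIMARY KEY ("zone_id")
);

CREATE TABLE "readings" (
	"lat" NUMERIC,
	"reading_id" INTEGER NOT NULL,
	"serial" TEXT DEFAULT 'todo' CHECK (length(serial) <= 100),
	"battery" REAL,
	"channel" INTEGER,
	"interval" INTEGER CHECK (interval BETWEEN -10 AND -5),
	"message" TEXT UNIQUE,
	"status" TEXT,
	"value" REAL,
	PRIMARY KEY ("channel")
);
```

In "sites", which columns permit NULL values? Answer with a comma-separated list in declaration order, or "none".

battery, mac, status, channel, version, site_id, unit, lon, lat

- battery: UNIQUE does not imply NOT NULL → nullable.
- mac: DEFAULT only fills an omitted column; an explicit NULL is still allowed → nullable.
- status: CHECK does not forbid NULL (a CHECK constraint passes when its expression is NULL) → nullable.
- channel: no NOT NULL constraint applies → nullable.
- version: DEFAULT only fills an omitted column; an explicit NULL is still allowed → nullable.
- value: part of the PRIMARY KEY, which implies NOT NULL → not nullable.
- site_id: no NOT NULL constraint applies → nullable.
- type: part of the PRIMARY KEY, which implies NOT NULL → not nullable.
- unit: no NOT NULL constraint applies → nullable.
- lon: CHECK does not forbid NULL (a CHECK constraint passes when its expression is NULL) → nullable.
- lat: UNIQUE does not imply NOT NULL → nullable.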